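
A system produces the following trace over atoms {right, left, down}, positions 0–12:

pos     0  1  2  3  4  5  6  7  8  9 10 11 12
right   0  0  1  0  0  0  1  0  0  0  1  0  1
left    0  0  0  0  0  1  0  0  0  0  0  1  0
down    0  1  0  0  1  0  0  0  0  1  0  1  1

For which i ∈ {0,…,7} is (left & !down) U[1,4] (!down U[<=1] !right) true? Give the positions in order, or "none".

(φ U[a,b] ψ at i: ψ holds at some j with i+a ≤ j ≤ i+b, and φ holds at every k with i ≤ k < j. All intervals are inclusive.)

Evaluate at each i in [0,7]:
  i=0: ✗ (lhs fails at k=0 before rhs at j=1)
  i=1: ✗ (lhs fails at k=1 before rhs at j=2)
  i=2: ✗ (lhs fails at k=2 before rhs at j=3)
  i=3: ✗ (lhs fails at k=3 before rhs at j=4)
  i=4: ✗ (lhs fails at k=4 before rhs at j=5)
  i=5: ✓ (rhs at j=6; lhs holds on [5,5])
  i=6: ✗ (lhs fails at k=6 before rhs at j=7)
  i=7: ✗ (lhs fails at k=7 before rhs at j=8)

5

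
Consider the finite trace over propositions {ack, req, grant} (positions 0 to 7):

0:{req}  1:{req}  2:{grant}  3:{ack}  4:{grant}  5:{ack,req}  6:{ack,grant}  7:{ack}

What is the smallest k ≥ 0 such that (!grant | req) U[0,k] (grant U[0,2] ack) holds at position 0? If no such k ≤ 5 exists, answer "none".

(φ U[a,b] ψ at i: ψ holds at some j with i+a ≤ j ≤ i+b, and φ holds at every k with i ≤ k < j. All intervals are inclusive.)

2

Need earliest j ≥ 0 with (grant U[0,2] ack), and (!grant | req) at every k in [0,j-1].
  j=0: rhs fails.
  j=1: rhs fails.
  j=2: rhs holds; lhs holds on [0,1]. k = 2.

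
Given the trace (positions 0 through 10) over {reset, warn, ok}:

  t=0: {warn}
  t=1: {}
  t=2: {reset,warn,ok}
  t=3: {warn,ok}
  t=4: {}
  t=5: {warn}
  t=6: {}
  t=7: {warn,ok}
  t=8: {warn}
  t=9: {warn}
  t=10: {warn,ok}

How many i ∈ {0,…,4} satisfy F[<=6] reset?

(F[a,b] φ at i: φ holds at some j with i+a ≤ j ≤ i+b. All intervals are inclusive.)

3

Evaluate at each i in [0,4]:
  i=0: ✓ (witness j=2)
  i=1: ✓ (witness j=2)
  i=2: ✓ (witness j=2)
  i=3: ✗ (none in [3,9])
  i=4: ✗ (none in [4,10])
Positions where it holds: {0, 1, 2} → 3.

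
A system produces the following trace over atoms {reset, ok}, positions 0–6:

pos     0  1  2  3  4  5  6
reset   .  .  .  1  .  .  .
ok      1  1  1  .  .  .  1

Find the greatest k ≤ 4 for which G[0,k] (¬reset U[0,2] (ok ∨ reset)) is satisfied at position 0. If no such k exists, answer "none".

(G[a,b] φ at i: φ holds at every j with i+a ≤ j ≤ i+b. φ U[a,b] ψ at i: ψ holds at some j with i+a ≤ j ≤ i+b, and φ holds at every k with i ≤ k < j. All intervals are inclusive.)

4

(¬reset U[0,2] (ok ∨ reset)) must hold from j=0 onward; find where it first fails.
  j=0: holds
  j=1: holds
  j=2: holds
  j=3: holds
  j=4: holds
Holds through j=4; largest k = 4.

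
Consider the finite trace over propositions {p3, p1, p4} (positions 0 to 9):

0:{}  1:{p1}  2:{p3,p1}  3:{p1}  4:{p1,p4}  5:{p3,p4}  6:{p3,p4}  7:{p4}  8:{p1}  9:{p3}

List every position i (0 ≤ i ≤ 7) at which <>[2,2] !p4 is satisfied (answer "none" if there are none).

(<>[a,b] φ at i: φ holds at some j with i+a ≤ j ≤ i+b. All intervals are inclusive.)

0, 1, 6, 7

Evaluate at each i in [0,7]:
  i=0: ✓ (witness j=2)
  i=1: ✓ (witness j=3)
  i=2: ✗ (none in [4,4])
  i=3: ✗ (none in [5,5])
  i=4: ✗ (none in [6,6])
  i=5: ✗ (none in [7,7])
  i=6: ✓ (witness j=8)
  i=7: ✓ (witness j=9)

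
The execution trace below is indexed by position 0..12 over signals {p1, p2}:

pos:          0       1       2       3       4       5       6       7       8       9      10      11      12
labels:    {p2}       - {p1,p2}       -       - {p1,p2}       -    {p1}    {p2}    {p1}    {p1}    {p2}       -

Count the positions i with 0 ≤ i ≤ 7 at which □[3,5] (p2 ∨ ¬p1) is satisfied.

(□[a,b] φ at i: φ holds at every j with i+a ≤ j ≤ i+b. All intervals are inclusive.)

Evaluate at each i in [0,7]:
  i=0: ✓ (all of [3,5])
  i=1: ✓ (all of [4,6])
  i=2: ✗ (fails at j=7)
  i=3: ✗ (fails at j=7)
  i=4: ✗ (fails at j=7)
  i=5: ✗ (fails at j=9)
  i=6: ✗ (fails at j=9)
  i=7: ✗ (fails at j=10)
Positions where it holds: {0, 1} → 2.

2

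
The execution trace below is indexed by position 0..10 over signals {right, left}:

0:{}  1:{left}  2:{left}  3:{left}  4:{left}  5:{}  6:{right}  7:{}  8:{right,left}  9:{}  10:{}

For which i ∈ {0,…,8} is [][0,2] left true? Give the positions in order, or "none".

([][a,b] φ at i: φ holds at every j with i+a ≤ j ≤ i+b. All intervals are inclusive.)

1, 2

Evaluate at each i in [0,8]:
  i=0: ✗ (fails at j=0)
  i=1: ✓ (all of [1,3])
  i=2: ✓ (all of [2,4])
  i=3: ✗ (fails at j=5)
  i=4: ✗ (fails at j=5)
  i=5: ✗ (fails at j=5)
  i=6: ✗ (fails at j=6)
  i=7: ✗ (fails at j=7)
  i=8: ✗ (fails at j=9)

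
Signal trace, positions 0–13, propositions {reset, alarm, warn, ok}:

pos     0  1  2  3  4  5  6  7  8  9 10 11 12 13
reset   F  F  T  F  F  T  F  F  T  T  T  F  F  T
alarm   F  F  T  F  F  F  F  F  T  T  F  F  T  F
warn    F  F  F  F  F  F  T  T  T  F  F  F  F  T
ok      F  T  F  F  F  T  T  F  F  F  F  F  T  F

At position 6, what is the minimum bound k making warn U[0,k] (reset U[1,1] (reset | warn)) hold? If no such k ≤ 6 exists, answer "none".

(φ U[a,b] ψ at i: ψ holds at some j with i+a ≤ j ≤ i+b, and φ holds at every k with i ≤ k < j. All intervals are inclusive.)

Need earliest j ≥ 6 with (reset U[1,1] (reset | warn)), and warn at every k in [6,j-1].
  j=6: rhs fails.
  j=7: rhs fails.
  j=8: rhs holds; lhs holds on [6,7]. k = 2.

2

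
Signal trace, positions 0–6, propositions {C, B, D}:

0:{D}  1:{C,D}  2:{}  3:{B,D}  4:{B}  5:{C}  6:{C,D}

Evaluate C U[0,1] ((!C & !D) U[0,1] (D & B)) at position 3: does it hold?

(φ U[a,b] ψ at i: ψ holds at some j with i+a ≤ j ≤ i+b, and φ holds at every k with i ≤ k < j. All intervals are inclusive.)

Need some j in [3,4] with ((!C & !D) U[0,1] (D & B)), and C at every k in [3,j-1].
  j=3: ((!C & !D) U[0,1] (D & B)) holds; no prefix to check → satisfied.

Yes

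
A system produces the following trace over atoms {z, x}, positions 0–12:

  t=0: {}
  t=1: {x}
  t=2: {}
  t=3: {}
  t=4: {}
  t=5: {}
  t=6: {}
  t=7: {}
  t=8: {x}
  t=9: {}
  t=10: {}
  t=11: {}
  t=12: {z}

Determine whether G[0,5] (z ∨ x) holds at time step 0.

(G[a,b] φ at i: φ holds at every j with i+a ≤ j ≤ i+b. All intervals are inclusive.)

Check (z ∨ x) at every j in [0,5]:
  j=0: false
  j=1: true
  j=2: false
  j=3: false
  j=4: false
  j=5: false
Fails at j=0 → formula fails.

No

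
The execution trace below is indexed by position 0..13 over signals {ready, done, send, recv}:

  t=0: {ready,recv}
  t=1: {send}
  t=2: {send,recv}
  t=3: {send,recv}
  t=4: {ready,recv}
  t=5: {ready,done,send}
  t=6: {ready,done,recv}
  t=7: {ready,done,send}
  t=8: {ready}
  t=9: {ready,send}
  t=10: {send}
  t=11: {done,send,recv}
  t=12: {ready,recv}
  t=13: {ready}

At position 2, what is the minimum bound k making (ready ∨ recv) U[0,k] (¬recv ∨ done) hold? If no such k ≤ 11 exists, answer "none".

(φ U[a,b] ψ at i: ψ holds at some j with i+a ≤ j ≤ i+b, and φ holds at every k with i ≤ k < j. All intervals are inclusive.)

Need earliest j ≥ 2 with (¬recv ∨ done), and (ready ∨ recv) at every k in [2,j-1].
  j=2: rhs fails.
  j=3: rhs fails.
  j=4: rhs fails.
  j=5: rhs holds; lhs holds on [2,4]. k = 3.

3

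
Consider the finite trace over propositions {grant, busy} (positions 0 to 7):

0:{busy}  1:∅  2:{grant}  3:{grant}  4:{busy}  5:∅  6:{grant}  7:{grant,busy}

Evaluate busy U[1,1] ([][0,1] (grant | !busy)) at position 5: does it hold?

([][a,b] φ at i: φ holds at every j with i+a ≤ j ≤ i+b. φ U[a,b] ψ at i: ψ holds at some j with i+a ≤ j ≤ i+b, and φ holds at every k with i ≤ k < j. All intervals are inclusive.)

Need some j in [6,6] with [][0,1] (grant | !busy), and busy at every k in [5,j-1].
  j=6: [][0,1] (grant | !busy) holds, but busy fails at k=5 → not this j.
No j in the window works → until fails.

No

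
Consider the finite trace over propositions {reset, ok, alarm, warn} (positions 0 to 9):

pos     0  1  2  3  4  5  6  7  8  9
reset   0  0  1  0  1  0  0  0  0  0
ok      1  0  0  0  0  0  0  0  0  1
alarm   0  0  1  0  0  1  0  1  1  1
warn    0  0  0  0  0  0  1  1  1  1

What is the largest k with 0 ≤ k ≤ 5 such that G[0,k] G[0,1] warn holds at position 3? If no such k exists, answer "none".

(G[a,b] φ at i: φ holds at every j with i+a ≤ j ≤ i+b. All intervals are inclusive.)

none

G[0,1] warn must hold from j=3 onward; find where it first fails.
  j=3: fails → no k works.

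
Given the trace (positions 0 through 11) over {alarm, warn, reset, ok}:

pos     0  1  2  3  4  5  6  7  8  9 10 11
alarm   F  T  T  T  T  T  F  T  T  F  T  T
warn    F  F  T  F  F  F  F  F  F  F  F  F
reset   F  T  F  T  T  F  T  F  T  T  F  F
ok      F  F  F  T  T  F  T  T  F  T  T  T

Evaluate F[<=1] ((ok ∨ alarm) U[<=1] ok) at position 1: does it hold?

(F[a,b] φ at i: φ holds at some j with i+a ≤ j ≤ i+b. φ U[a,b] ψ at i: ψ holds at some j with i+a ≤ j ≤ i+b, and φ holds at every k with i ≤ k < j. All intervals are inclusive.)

Holds

Check ((ok ∨ alarm) U[<=1] ok) at each j in [1,2]:
  j=1: fails
  j=2: holds
Found at j=2 → formula holds.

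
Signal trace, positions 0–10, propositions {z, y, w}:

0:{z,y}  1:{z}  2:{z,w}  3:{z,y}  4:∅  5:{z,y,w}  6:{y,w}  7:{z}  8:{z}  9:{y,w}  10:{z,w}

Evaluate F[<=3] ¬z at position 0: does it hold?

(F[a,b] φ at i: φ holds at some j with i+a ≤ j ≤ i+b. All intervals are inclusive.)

Does not hold

Check ¬z at each j in [0,3]:
  j=0: false
  j=1: false
  j=2: false
  j=3: false
No position in the window satisfies it → formula fails.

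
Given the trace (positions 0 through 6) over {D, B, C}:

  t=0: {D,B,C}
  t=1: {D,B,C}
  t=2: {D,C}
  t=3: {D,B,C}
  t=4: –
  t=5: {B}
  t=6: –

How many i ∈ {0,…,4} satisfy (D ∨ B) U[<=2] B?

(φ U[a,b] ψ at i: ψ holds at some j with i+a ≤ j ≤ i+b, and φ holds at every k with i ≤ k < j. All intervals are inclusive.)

4

Evaluate at each i in [0,4]:
  i=0: ✓ (rhs at j=0)
  i=1: ✓ (rhs at j=1)
  i=2: ✓ (rhs at j=3; lhs holds on [2,2])
  i=3: ✓ (rhs at j=3)
  i=4: ✗ (lhs fails at k=4 before rhs at j=5)
Positions where it holds: {0, 1, 2, 3} → 4.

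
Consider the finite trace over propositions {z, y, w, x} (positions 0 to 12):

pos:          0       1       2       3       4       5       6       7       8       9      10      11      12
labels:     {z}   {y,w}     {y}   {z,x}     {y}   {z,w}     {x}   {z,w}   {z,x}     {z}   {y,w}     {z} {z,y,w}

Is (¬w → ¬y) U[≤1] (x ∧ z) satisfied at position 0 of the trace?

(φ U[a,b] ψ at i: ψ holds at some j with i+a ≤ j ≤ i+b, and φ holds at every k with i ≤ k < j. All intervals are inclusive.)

No

Need some j in [0,1] with (x ∧ z), and (¬w → ¬y) at every k in [0,j-1].
  j=0: (x ∧ z) false.
  j=1: (x ∧ z) false.
No j in the window works → until fails.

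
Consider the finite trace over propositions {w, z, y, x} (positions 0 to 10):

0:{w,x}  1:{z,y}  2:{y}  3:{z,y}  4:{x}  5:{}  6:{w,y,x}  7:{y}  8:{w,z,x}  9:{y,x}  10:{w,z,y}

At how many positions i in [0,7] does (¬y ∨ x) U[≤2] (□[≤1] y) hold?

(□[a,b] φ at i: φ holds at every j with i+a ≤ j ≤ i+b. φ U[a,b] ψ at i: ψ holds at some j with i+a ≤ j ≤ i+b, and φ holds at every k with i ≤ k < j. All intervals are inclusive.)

6

Evaluate at each i in [0,7]:
  i=0: ✓ (rhs at j=1; lhs holds on [0,0])
  i=1: ✓ (rhs at j=1)
  i=2: ✓ (rhs at j=2)
  i=3: ✗ (no rhs in [3,5])
  i=4: ✓ (rhs at j=6; lhs holds on [4,5])
  i=5: ✓ (rhs at j=6; lhs holds on [5,5])
  i=6: ✓ (rhs at j=6)
  i=7: ✗ (lhs fails at k=7 before rhs at j=9)
Positions where it holds: {0, 1, 2, 4, 5, 6} → 6.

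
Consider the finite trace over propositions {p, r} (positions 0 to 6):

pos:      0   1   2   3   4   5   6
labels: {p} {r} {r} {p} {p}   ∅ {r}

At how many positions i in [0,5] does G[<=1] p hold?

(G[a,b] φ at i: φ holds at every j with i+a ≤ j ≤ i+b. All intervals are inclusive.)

Evaluate at each i in [0,5]:
  i=0: ✗ (fails at j=1)
  i=1: ✗ (fails at j=1)
  i=2: ✗ (fails at j=2)
  i=3: ✓ (all of [3,4])
  i=4: ✗ (fails at j=5)
  i=5: ✗ (fails at j=5)
Positions where it holds: {3} → 1.

1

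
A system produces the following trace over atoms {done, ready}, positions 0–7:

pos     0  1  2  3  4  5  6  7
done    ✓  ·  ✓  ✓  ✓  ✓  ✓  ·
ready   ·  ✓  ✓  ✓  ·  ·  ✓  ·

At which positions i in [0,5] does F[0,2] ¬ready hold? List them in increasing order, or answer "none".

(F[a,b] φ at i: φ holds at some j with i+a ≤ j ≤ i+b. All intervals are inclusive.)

0, 2, 3, 4, 5

Evaluate at each i in [0,5]:
  i=0: ✓ (witness j=0)
  i=1: ✗ (none in [1,3])
  i=2: ✓ (witness j=4)
  i=3: ✓ (witness j=4)
  i=4: ✓ (witness j=4)
  i=5: ✓ (witness j=5)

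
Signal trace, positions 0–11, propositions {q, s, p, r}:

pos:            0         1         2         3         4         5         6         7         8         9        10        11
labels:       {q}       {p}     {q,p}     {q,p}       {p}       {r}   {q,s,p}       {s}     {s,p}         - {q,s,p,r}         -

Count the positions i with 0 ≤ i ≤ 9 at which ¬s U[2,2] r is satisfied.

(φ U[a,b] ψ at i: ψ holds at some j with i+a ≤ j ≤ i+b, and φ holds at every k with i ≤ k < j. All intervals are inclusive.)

1

Evaluate at each i in [0,9]:
  i=0: ✗ (no rhs in [2,2])
  i=1: ✗ (no rhs in [3,3])
  i=2: ✗ (no rhs in [4,4])
  i=3: ✓ (rhs at j=5; lhs holds on [3,4])
  i=4: ✗ (no rhs in [6,6])
  i=5: ✗ (no rhs in [7,7])
  i=6: ✗ (no rhs in [8,8])
  i=7: ✗ (no rhs in [9,9])
  i=8: ✗ (lhs fails at k=8 before rhs at j=10)
  i=9: ✗ (no rhs in [11,11])
Positions where it holds: {3} → 1.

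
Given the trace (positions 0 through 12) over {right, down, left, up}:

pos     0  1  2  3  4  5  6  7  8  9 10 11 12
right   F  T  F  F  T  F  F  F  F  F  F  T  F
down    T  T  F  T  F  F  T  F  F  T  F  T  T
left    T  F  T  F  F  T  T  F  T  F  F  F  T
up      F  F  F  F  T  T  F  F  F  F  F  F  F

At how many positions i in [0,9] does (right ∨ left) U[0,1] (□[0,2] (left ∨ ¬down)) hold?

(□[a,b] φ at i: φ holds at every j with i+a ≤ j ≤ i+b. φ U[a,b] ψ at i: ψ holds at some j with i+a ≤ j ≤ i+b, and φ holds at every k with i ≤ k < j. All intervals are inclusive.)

Evaluate at each i in [0,9]:
  i=0: ✗ (no rhs in [0,1])
  i=1: ✗ (no rhs in [1,2])
  i=2: ✗ (no rhs in [2,3])
  i=3: ✗ (lhs fails at k=3 before rhs at j=4)
  i=4: ✓ (rhs at j=4)
  i=5: ✓ (rhs at j=5)
  i=6: ✓ (rhs at j=6)
  i=7: ✗ (no rhs in [7,8])
  i=8: ✗ (no rhs in [8,9])
  i=9: ✗ (no rhs in [9,10])
Positions where it holds: {4, 5, 6} → 3.

3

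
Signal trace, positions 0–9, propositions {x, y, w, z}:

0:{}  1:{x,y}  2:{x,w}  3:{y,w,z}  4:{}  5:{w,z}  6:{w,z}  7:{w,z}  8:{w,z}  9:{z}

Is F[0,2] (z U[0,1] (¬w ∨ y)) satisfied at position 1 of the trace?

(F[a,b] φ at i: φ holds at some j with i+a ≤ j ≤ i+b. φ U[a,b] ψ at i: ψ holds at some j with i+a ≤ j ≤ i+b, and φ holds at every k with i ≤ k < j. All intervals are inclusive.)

Check (z U[0,1] (¬w ∨ y)) at each j in [1,3]:
  j=1: holds
  j=2: fails
  j=3: holds
Found at j=1 → formula holds.

Yes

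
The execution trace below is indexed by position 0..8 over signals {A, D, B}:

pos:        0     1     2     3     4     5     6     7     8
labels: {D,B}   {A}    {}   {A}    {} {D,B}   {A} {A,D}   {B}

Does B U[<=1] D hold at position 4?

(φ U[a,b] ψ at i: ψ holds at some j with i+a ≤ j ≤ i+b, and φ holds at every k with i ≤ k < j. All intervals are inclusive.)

Need some j in [4,5] with D, and B at every k in [4,j-1].
  j=4: D false.
  j=5: D holds, but B fails at k=4 → not this j.
No j in the window works → until fails.

Does not hold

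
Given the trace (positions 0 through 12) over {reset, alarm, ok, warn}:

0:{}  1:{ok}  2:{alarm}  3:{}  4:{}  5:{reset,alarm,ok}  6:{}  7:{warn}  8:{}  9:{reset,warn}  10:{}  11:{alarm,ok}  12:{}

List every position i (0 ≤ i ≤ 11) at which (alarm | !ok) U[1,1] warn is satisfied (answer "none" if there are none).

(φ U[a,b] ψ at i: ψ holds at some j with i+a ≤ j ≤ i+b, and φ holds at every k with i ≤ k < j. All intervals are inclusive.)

6, 8

Evaluate at each i in [0,11]:
  i=0: ✗ (no rhs in [1,1])
  i=1: ✗ (no rhs in [2,2])
  i=2: ✗ (no rhs in [3,3])
  i=3: ✗ (no rhs in [4,4])
  i=4: ✗ (no rhs in [5,5])
  i=5: ✗ (no rhs in [6,6])
  i=6: ✓ (rhs at j=7; lhs holds on [6,6])
  i=7: ✗ (no rhs in [8,8])
  i=8: ✓ (rhs at j=9; lhs holds on [8,8])
  i=9: ✗ (no rhs in [10,10])
  i=10: ✗ (no rhs in [11,11])
  i=11: ✗ (no rhs in [12,12])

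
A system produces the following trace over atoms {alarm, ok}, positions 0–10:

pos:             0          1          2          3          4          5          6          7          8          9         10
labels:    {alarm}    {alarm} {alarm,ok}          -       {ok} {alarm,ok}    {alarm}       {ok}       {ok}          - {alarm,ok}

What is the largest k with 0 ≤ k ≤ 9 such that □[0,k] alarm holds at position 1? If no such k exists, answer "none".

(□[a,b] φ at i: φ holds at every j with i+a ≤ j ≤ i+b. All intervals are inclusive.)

alarm must hold from j=1 onward; find where it first fails.
  j=1: holds
  j=2: holds
  j=3: fails
Holds on [1,2], so largest k = 1.

1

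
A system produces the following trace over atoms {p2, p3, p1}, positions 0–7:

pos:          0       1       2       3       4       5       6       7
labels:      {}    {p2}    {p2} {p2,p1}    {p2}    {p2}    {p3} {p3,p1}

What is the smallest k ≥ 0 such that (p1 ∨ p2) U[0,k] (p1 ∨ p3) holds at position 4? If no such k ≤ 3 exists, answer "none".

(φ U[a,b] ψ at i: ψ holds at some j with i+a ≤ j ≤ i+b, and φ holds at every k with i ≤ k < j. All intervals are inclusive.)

2

Need earliest j ≥ 4 with (p1 ∨ p3), and (p1 ∨ p2) at every k in [4,j-1].
  j=4: rhs fails.
  j=5: rhs fails.
  j=6: rhs holds; lhs holds on [4,5]. k = 2.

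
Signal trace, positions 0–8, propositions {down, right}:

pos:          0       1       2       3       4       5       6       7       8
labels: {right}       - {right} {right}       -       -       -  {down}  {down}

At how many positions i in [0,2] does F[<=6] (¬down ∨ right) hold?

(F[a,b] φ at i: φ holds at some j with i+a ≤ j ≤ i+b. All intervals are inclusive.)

Evaluate at each i in [0,2]:
  i=0: ✓ (witness j=0)
  i=1: ✓ (witness j=1)
  i=2: ✓ (witness j=2)
Positions where it holds: {0, 1, 2} → 3.

3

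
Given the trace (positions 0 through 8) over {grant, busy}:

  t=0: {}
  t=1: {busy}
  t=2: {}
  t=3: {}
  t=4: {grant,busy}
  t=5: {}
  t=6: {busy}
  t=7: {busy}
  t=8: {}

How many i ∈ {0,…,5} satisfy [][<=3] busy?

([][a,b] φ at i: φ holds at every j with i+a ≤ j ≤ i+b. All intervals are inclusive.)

0

Evaluate at each i in [0,5]:
  i=0: ✗ (fails at j=0)
  i=1: ✗ (fails at j=2)
  i=2: ✗ (fails at j=2)
  i=3: ✗ (fails at j=3)
  i=4: ✗ (fails at j=5)
  i=5: ✗ (fails at j=5)
Positions where it holds: {} → 0.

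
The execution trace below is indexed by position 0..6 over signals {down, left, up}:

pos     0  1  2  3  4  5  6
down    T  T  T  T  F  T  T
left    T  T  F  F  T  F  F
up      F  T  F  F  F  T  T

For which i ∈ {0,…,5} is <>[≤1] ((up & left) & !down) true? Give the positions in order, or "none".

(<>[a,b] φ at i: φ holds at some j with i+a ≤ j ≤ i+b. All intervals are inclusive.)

none

Evaluate at each i in [0,5]:
  i=0: ✗ (none in [0,1])
  i=1: ✗ (none in [1,2])
  i=2: ✗ (none in [2,3])
  i=3: ✗ (none in [3,4])
  i=4: ✗ (none in [4,5])
  i=5: ✗ (none in [5,6])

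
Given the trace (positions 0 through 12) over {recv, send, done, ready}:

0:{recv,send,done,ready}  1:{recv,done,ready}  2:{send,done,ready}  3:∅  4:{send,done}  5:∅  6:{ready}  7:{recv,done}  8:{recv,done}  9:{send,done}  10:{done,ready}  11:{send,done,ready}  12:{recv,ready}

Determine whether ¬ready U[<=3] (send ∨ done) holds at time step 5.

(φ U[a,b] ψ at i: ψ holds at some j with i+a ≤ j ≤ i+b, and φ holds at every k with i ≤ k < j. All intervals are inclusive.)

Need some j in [5,8] with (send ∨ done), and ¬ready at every k in [5,j-1].
  j=5: (send ∨ done) false.
  j=6: (send ∨ done) false.
  j=7: (send ∨ done) holds, but ¬ready fails at k=6 → not this j.
  j=8: (send ∨ done) holds, but ¬ready fails at k=6 → not this j.
No j in the window works → until fails.

Does not hold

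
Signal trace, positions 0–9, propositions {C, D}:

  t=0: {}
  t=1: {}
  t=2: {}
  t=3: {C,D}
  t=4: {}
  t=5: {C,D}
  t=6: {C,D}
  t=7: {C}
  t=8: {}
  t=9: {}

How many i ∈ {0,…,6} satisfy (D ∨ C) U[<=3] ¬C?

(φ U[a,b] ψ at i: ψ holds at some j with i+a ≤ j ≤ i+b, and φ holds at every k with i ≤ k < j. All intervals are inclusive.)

Evaluate at each i in [0,6]:
  i=0: ✓ (rhs at j=0)
  i=1: ✓ (rhs at j=1)
  i=2: ✓ (rhs at j=2)
  i=3: ✓ (rhs at j=4; lhs holds on [3,3])
  i=4: ✓ (rhs at j=4)
  i=5: ✓ (rhs at j=8; lhs holds on [5,7])
  i=6: ✓ (rhs at j=8; lhs holds on [6,7])
Positions where it holds: {0, 1, 2, 3, 4, 5, 6} → 7.

7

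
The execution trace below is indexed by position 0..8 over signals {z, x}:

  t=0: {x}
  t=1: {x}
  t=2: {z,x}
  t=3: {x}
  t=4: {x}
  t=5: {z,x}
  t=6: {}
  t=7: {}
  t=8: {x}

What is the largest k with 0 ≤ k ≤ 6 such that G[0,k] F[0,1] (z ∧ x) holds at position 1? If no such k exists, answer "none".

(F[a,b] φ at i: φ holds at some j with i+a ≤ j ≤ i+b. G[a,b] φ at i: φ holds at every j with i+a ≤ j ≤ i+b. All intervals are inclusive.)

F[0,1] (z ∧ x) must hold from j=1 onward; find where it first fails.
  j=1: holds
  j=2: holds
  j=3: fails
Holds on [1,2], so largest k = 1.

1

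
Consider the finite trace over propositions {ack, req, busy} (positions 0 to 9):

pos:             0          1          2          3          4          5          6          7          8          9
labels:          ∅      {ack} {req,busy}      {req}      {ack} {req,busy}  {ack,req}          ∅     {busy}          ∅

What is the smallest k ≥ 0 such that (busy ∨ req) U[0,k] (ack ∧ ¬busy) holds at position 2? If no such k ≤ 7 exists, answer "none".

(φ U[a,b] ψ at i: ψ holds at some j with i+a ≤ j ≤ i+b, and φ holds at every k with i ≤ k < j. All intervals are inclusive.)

2

Need earliest j ≥ 2 with (ack ∧ ¬busy), and (busy ∨ req) at every k in [2,j-1].
  j=2: rhs fails.
  j=3: rhs fails.
  j=4: rhs holds; lhs holds on [2,3]. k = 2.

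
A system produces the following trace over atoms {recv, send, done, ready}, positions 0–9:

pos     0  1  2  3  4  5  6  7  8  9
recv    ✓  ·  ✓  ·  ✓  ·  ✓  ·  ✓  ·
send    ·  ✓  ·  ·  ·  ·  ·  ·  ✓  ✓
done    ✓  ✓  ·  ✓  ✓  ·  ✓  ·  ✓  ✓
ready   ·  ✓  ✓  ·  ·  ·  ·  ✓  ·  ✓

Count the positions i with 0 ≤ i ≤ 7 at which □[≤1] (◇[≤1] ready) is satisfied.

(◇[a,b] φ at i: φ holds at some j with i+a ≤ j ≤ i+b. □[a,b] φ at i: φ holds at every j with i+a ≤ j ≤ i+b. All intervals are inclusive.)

Evaluate at each i in [0,7]:
  i=0: ✓ (all of [0,1])
  i=1: ✓ (all of [1,2])
  i=2: ✗ (fails at j=3)
  i=3: ✗ (fails at j=3)
  i=4: ✗ (fails at j=4)
  i=5: ✗ (fails at j=5)
  i=6: ✓ (all of [6,7])
  i=7: ✓ (all of [7,8])
Positions where it holds: {0, 1, 6, 7} → 4.

4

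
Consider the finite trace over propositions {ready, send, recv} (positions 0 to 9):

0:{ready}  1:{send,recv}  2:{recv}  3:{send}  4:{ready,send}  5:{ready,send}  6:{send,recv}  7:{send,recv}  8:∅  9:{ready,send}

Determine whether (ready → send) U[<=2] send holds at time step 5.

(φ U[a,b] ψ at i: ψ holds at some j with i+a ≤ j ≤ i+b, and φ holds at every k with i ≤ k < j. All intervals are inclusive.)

Need some j in [5,7] with send, and (ready → send) at every k in [5,j-1].
  j=5: send holds; no prefix to check → satisfied.

Holds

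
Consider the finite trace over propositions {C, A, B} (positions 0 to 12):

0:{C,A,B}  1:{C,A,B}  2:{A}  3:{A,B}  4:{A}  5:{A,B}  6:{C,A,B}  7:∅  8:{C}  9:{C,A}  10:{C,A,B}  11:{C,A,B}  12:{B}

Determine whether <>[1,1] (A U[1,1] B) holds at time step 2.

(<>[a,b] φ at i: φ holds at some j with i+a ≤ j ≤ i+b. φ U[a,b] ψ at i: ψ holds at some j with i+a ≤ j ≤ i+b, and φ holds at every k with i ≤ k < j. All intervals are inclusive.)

No

Check (A U[1,1] B) at each j in [3,3]:
  j=3: fails
No position in the window satisfies it → formula fails.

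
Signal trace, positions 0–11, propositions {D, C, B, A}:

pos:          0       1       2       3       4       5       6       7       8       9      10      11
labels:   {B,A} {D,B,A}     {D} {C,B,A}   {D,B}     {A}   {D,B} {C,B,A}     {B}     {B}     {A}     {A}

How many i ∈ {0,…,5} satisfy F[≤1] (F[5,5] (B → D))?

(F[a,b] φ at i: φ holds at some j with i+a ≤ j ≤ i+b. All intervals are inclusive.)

Evaluate at each i in [0,5]:
  i=0: ✓ (witness j=0)
  i=1: ✓ (witness j=1)
  i=2: ✗ (none in [2,3])
  i=3: ✗ (none in [3,4])
  i=4: ✓ (witness j=5)
  i=5: ✓ (witness j=5)
Positions where it holds: {0, 1, 4, 5} → 4.

4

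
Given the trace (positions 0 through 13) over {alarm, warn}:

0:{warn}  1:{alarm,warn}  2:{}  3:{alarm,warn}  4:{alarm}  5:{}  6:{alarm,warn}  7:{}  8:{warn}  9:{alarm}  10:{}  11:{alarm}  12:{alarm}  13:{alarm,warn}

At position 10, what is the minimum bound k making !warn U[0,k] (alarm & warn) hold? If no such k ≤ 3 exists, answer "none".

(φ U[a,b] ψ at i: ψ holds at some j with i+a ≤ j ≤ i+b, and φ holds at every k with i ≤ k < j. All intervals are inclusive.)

Need earliest j ≥ 10 with (alarm & warn), and !warn at every k in [10,j-1].
  j=10: rhs fails.
  j=11: rhs fails.
  j=12: rhs fails.
  j=13: rhs holds; lhs holds on [10,12]. k = 3.

3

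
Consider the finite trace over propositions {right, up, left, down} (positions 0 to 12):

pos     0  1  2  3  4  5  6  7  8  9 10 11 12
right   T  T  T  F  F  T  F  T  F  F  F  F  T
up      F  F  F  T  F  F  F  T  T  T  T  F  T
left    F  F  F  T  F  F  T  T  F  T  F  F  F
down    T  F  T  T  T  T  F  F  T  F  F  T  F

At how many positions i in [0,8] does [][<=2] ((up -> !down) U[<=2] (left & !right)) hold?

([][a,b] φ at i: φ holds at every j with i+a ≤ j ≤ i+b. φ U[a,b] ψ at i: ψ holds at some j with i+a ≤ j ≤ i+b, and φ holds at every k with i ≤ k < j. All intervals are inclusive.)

Evaluate at each i in [0,8]:
  i=0: ✗ (fails at j=0)
  i=1: ✓ (all of [1,3])
  i=2: ✓ (all of [2,4])
  i=3: ✓ (all of [3,5])
  i=4: ✓ (all of [4,6])
  i=5: ✗ (fails at j=7)
  i=6: ✗ (fails at j=7)
  i=7: ✗ (fails at j=7)
  i=8: ✗ (fails at j=8)
Positions where it holds: {1, 2, 3, 4} → 4.

4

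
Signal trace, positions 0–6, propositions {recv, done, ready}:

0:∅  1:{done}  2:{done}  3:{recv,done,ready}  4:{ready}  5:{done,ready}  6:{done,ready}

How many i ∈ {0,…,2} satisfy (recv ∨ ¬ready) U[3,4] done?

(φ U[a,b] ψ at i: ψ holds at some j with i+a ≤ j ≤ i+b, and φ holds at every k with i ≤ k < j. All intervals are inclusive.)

1

Evaluate at each i in [0,2]:
  i=0: ✓ (rhs at j=3; lhs holds on [0,2])
  i=1: ✗ (lhs fails at k=4 before rhs at j=5)
  i=2: ✗ (lhs fails at k=4 before rhs at j=5)
Positions where it holds: {0} → 1.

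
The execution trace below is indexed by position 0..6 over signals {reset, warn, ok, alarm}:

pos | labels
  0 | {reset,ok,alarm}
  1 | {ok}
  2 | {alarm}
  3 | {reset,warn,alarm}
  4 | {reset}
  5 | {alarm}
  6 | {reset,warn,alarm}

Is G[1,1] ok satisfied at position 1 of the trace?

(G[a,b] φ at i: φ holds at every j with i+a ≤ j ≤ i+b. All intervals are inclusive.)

Check ok at every j in [2,2]:
  j=2: false
Fails at j=2 → formula fails.

Does not hold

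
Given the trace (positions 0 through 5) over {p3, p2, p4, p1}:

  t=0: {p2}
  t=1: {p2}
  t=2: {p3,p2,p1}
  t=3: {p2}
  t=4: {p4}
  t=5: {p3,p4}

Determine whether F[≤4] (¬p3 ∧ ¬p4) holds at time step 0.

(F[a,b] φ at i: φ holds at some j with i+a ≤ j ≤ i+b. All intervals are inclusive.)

True

Check (¬p3 ∧ ¬p4) at each j in [0,4]:
  j=0: true
  j=1: true
  j=2: false
  j=3: true
  j=4: false
Found at j=0 → formula holds.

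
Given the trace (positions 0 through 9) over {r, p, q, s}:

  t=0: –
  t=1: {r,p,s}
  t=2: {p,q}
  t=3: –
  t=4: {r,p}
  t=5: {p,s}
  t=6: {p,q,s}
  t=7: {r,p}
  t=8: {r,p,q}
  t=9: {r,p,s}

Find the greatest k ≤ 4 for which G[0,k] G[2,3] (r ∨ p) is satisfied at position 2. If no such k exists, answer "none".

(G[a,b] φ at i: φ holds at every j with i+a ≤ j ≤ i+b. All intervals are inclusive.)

4

G[2,3] (r ∨ p) must hold from j=2 onward; find where it first fails.
  j=2: holds
  j=3: holds
  j=4: holds
  j=5: holds
  j=6: holds
Holds through j=6; largest k = 4.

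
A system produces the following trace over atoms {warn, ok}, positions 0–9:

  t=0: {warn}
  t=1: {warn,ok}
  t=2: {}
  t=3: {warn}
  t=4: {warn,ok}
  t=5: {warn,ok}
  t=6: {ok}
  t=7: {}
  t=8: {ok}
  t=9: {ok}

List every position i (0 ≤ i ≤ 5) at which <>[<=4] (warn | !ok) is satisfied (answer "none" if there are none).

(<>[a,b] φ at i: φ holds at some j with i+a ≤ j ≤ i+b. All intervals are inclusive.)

0, 1, 2, 3, 4, 5

Evaluate at each i in [0,5]:
  i=0: ✓ (witness j=0)
  i=1: ✓ (witness j=1)
  i=2: ✓ (witness j=2)
  i=3: ✓ (witness j=3)
  i=4: ✓ (witness j=4)
  i=5: ✓ (witness j=5)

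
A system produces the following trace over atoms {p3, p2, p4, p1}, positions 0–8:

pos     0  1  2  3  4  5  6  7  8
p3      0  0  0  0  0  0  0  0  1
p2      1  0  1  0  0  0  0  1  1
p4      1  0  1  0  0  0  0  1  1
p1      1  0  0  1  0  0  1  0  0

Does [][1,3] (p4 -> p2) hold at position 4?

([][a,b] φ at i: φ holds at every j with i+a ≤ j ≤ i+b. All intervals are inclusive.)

Holds

Check (p4 -> p2) at every j in [5,7]:
  j=5: antecedent false → ✓
  j=6: antecedent false → ✓
  j=7: antecedent true; consequent true → ✓
All positions satisfy it → formula holds.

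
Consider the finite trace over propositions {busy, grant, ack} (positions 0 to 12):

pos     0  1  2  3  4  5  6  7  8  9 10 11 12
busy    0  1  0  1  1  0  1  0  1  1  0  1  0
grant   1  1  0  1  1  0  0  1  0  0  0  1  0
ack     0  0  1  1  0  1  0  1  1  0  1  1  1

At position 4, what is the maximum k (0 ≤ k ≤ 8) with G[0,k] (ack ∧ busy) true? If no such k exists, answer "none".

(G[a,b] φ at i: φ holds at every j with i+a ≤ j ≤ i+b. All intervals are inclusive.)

none

(ack ∧ busy) must hold from j=4 onward; find where it first fails.
  j=4: fails → no k works.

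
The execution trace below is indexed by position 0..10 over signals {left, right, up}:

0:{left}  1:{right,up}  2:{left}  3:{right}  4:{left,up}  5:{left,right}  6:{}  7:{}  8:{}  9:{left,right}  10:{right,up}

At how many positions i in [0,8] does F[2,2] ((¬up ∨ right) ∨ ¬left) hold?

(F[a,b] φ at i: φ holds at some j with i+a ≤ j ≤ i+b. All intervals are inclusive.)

Evaluate at each i in [0,8]:
  i=0: ✓ (witness j=2)
  i=1: ✓ (witness j=3)
  i=2: ✗ (none in [4,4])
  i=3: ✓ (witness j=5)
  i=4: ✓ (witness j=6)
  i=5: ✓ (witness j=7)
  i=6: ✓ (witness j=8)
  i=7: ✓ (witness j=9)
  i=8: ✓ (witness j=10)
Positions where it holds: {0, 1, 3, 4, 5, 6, 7, 8} → 8.

8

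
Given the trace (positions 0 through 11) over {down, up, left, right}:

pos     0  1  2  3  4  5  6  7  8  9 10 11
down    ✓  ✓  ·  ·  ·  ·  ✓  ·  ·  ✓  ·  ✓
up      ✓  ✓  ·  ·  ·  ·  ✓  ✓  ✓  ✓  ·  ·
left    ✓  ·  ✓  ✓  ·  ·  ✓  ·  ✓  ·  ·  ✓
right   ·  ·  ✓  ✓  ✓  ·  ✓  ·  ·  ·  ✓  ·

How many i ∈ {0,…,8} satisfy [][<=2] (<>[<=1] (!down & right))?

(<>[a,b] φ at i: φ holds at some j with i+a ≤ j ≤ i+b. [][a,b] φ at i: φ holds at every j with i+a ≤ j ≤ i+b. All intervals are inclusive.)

2

Evaluate at each i in [0,8]:
  i=0: ✗ (fails at j=0)
  i=1: ✓ (all of [1,3])
  i=2: ✓ (all of [2,4])
  i=3: ✗ (fails at j=5)
  i=4: ✗ (fails at j=5)
  i=5: ✗ (fails at j=5)
  i=6: ✗ (fails at j=6)
  i=7: ✗ (fails at j=7)
  i=8: ✗ (fails at j=8)
Positions where it holds: {1, 2} → 2.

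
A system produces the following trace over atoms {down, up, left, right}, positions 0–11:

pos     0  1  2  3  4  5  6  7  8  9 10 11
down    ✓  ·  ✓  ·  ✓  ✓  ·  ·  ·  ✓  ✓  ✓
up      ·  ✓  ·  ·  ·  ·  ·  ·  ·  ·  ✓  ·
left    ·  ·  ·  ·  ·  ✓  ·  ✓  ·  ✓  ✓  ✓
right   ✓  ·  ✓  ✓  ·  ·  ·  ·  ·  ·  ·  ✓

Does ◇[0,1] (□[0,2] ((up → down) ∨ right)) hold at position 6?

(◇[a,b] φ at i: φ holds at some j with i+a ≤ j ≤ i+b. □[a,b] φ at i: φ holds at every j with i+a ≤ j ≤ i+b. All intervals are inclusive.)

Holds

Check □[0,2] ((up → down) ∨ right) at each j in [6,7]:
  j=6: holds on [6,8]
  j=7: holds on [7,9]
Found at j=6 → formula holds.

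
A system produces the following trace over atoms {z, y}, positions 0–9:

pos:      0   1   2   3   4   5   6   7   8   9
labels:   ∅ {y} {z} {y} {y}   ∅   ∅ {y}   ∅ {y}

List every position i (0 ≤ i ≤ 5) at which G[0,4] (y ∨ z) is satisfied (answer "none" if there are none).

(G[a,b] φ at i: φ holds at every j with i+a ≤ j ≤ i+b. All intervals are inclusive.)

Evaluate at each i in [0,5]:
  i=0: ✗ (fails at j=0)
  i=1: ✗ (fails at j=5)
  i=2: ✗ (fails at j=5)
  i=3: ✗ (fails at j=5)
  i=4: ✗ (fails at j=5)
  i=5: ✗ (fails at j=5)

none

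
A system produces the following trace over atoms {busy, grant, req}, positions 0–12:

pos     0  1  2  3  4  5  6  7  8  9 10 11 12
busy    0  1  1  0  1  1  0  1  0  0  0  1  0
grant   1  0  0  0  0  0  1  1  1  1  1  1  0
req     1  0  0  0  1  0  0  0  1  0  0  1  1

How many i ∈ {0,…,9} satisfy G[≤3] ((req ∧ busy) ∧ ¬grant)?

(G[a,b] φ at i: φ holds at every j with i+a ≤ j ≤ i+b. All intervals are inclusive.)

Evaluate at each i in [0,9]:
  i=0: ✗ (fails at j=0)
  i=1: ✗ (fails at j=1)
  i=2: ✗ (fails at j=2)
  i=3: ✗ (fails at j=3)
  i=4: ✗ (fails at j=5)
  i=5: ✗ (fails at j=5)
  i=6: ✗ (fails at j=6)
  i=7: ✗ (fails at j=7)
  i=8: ✗ (fails at j=8)
  i=9: ✗ (fails at j=9)
Positions where it holds: {} → 0.

0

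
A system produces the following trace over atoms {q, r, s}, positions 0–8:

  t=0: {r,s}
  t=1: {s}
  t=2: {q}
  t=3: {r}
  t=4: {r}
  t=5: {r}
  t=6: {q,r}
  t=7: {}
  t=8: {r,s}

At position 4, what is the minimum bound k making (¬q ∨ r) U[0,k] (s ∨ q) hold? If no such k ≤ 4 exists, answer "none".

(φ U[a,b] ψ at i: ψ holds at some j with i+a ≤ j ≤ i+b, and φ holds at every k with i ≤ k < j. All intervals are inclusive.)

Need earliest j ≥ 4 with (s ∨ q), and (¬q ∨ r) at every k in [4,j-1].
  j=4: rhs fails.
  j=5: rhs fails.
  j=6: rhs holds; lhs holds on [4,5]. k = 2.

2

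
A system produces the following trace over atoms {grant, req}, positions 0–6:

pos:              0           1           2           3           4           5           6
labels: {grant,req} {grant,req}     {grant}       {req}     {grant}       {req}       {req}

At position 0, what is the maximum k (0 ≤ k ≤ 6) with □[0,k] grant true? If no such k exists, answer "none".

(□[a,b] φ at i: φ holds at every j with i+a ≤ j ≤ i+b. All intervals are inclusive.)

grant must hold from j=0 onward; find where it first fails.
  j=0: holds
  j=1: holds
  j=2: holds
  j=3: fails
Holds on [0,2], so largest k = 2.

2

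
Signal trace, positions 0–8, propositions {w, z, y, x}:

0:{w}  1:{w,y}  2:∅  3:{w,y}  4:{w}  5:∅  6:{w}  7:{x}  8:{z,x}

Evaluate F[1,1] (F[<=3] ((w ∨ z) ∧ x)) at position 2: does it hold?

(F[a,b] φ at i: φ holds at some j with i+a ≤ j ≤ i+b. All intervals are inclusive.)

Check F[<=3] ((w ∨ z) ∧ x) at each j in [3,3]:
  j=3: fails (none in [3,6])
No position in the window satisfies it → formula fails.

No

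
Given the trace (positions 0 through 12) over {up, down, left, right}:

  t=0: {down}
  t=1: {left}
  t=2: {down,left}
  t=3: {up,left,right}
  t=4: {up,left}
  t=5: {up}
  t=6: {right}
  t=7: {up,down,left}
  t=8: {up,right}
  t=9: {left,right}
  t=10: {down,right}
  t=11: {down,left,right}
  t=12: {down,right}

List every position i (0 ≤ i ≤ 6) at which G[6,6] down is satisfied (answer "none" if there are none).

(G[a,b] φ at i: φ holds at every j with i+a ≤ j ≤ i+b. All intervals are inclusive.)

1, 4, 5, 6

Evaluate at each i in [0,6]:
  i=0: ✗ (fails at j=6)
  i=1: ✓ (all of [7,7])
  i=2: ✗ (fails at j=8)
  i=3: ✗ (fails at j=9)
  i=4: ✓ (all of [10,10])
  i=5: ✓ (all of [11,11])
  i=6: ✓ (all of [12,12])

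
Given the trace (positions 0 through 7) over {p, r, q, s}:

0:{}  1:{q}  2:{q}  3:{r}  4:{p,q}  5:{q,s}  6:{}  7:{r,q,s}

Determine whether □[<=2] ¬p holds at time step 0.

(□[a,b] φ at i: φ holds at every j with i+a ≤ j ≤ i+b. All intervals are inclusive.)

Yes

Check ¬p at every j in [0,2]:
  j=0: true
  j=1: true
  j=2: true
All positions satisfy it → formula holds.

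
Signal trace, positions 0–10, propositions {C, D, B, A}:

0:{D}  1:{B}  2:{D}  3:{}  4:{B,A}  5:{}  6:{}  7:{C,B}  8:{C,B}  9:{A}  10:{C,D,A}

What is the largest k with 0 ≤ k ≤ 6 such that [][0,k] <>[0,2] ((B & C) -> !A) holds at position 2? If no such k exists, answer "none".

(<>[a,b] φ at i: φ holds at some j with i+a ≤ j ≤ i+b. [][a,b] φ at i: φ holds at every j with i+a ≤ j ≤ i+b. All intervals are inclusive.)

6

<>[0,2] ((B & C) -> !A) must hold from j=2 onward; find where it first fails.
  j=2: holds
  j=3: holds
  j=4: holds
  j=5: holds
  j=6: holds
  j=7: holds
  j=8: holds
Holds through j=8; largest k = 6.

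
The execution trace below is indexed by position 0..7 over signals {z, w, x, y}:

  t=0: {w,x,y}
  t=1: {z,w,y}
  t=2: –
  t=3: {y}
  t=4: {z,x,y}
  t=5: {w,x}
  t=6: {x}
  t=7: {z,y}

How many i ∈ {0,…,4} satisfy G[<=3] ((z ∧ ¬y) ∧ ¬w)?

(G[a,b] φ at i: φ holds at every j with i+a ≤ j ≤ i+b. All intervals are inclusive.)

0

Evaluate at each i in [0,4]:
  i=0: ✗ (fails at j=0)
  i=1: ✗ (fails at j=1)
  i=2: ✗ (fails at j=2)
  i=3: ✗ (fails at j=3)
  i=4: ✗ (fails at j=4)
Positions where it holds: {} → 0.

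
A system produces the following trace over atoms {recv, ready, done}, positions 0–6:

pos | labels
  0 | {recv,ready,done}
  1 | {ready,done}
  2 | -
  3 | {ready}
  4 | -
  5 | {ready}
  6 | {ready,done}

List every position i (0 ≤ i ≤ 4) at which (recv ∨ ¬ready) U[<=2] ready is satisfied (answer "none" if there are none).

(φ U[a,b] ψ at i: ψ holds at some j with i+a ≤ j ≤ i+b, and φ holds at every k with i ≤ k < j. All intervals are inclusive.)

0, 1, 2, 3, 4

Evaluate at each i in [0,4]:
  i=0: ✓ (rhs at j=0)
  i=1: ✓ (rhs at j=1)
  i=2: ✓ (rhs at j=3; lhs holds on [2,2])
  i=3: ✓ (rhs at j=3)
  i=4: ✓ (rhs at j=5; lhs holds on [4,4])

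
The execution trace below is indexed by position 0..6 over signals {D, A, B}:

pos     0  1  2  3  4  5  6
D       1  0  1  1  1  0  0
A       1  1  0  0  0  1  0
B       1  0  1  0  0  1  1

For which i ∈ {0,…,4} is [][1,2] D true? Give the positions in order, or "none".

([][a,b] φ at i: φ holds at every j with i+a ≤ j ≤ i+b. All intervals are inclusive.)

1, 2

Evaluate at each i in [0,4]:
  i=0: ✗ (fails at j=1)
  i=1: ✓ (all of [2,3])
  i=2: ✓ (all of [3,4])
  i=3: ✗ (fails at j=5)
  i=4: ✗ (fails at j=5)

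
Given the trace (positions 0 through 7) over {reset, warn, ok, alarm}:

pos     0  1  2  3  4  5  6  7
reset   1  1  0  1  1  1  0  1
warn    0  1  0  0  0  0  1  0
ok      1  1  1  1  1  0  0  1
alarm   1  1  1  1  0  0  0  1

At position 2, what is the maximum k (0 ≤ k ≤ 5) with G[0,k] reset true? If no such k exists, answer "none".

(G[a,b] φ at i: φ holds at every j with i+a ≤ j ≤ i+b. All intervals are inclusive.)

reset must hold from j=2 onward; find where it first fails.
  j=2: fails → no k works.

none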